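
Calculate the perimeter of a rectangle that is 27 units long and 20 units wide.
Perimeter = 2 * (length + width)
Perimeter = 2 * (27 + 20)
Perimeter = 2 * 47
Perimeter = 94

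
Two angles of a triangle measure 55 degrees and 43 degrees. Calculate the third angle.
Sum of angles in a triangle = 180 degrees
Third angle = 180 - 55 - 43
Third angle = 82 degrees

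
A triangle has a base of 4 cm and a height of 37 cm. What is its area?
Area = (1/2) * base * height
Area = (1/2) * 4 * 37
Area = 74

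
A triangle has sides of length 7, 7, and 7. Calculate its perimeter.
Perimeter = sum of all sides
Perimeter = 7 + 7 + 7
Perimeter = 21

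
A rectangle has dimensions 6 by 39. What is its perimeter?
Perimeter = 2 * (length + width)
Perimeter = 2 * (6 + 39)
Perimeter = 2 * 45
Perimeter = 90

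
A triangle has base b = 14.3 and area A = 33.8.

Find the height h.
A = ½bh  →  h = 2A/b
h = 2·33.8/14.3 = 4.727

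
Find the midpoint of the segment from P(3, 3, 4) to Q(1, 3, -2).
Midpoint = ((3+1)/2, (3+3)/2, (4-2)/2) = (2, 3, 1)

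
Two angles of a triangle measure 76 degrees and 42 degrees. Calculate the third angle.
Sum of angles in a triangle = 180 degrees
Third angle = 180 - 76 - 42
Third angle = 62 degrees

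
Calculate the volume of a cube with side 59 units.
Volume = s³
Volume = 59³
Volume = 205379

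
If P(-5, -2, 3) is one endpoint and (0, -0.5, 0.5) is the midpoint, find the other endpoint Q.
Q = (2×0 - (-5), 2×(-0.5) - (-2), 2×0.5 - 3) = (5, 1, -2)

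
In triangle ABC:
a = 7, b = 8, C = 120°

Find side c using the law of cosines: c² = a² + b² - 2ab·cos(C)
c² = 7² + 8² - 2·7·8·cos(120°)
c² = 49 + 64 - 112·-0.5000 = 169
c = √169 = 13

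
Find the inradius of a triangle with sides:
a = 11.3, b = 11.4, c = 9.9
s = (a+b+c)/2 = (11.3+11.4+9.9)/2 = 16.3
Area = √(s(s-a)(s-b)(s-c)) = √(16.3·5·4.9·6.4) = 50.5553
r = Area/s = 50.5553/16.3 = 3.102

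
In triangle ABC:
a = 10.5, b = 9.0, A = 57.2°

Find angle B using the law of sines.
sin(B)/b = sin(A)/a
sin(B) = b·sin(A)/a = 9.0·sin(57.2°)/10.5 = 0.720486
B = arcsin(0.720486) = 46.09°  (b ≤ a, so B ≤ A and the acute solution is unique)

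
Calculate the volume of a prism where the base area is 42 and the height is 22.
Volume = base area * height
Volume = 42 * 22
Volume = 924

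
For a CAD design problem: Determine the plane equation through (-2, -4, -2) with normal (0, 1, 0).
d = n·P = (0)(-2) + (1)(-4) + (0)(-2) = -4
Plane: y = -4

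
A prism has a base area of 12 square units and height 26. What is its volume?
Volume = base area * height
Volume = 12 * 26
Volume = 312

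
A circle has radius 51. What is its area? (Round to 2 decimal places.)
Area = pi * r²
Area = pi * 51²
Area = pi * 2601
Area = 8171.28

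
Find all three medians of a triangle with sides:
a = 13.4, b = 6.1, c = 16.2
Using m_x = ½√(2y² + 2z² - x²):
m_a = ½√(2·6.1² + 2·16.2² - 13.4²) = ½√419.74 = 10.24
m_b = ½√(2·13.4² + 2·16.2² - 6.1²) = ½√846.79 = 14.55
m_c = ½√(2·13.4² + 2·6.1² - 16.2²) = ½√171.1 = 6.54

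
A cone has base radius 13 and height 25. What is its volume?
Volume = (1/3) * pi * r² * h
Volume = (1/3) * pi * 13² * 25
Volume = (1/3) * pi * 169 * 25
Volume = (1/3) * pi * 4225
Volume = 4424.41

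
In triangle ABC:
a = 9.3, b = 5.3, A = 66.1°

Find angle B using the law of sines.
sin(B)/b = sin(A)/a
sin(B) = b·sin(A)/a = 5.3·sin(66.1°)/9.3 = 0.521026
B = arcsin(0.521026) = 31.4°  (b ≤ a, so B ≤ A and the acute solution is unique)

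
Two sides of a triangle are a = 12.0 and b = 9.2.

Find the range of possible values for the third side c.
By the triangle inequality: |a - b| < c < a + b
|12.0 - 9.2| < c < 12.0 + 9.2
2.8 < c < 21.2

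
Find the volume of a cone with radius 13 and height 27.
Volume = (1/3) * pi * r² * h
Volume = (1/3) * pi * 13² * 27
Volume = (1/3) * pi * 169 * 27
Volume = (1/3) * pi * 4563
Volume = 4778.36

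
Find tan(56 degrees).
tan(56 degrees) = 1.4826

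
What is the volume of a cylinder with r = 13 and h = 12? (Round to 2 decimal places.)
Volume = pi * r² * h
Volume = pi * 13² * 12
Volume = pi * 169 * 12
Volume = pi * 2028
Volume = 6371.15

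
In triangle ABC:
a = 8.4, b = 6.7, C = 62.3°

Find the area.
Using A = ½ab·sin(C):
A = ½·8.4·6.7·sin(62.3°) = ½·56.28·0.885394 = 24.91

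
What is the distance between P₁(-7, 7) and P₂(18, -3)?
Using the distance formula: d = sqrt((x₂-x₁)² + (y₂-y₁)²)
dx = 18 - (-7) = 25
dy = (-3) - 7 = -10
d = sqrt(25² + (-10)²) = sqrt(625 + 100) = sqrt(725) = 26.93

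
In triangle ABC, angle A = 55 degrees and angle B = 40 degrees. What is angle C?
Sum of angles in a triangle = 180 degrees
Third angle = 180 - 55 - 40
Third angle = 85 degrees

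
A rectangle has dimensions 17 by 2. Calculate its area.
Area = length * width
Area = 17 * 2
Area = 34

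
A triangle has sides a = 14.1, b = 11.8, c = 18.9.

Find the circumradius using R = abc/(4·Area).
s = (a+b+c)/2 = 22.4
Area = √(s(s-a)(s-b)(s-c)) = √(22.4·8.3·10.6·3.5) = 83.052
R = abc/(4·Area) = (14.1·11.8·18.9)/(4·83.052) = 3144.582/332.208 = 9.466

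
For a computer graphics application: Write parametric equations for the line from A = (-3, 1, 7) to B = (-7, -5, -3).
Direction vector d = B - A = (-4, -6, -10)
x = -3 - 4t, y = 1 - 6t, z = 7 - 10t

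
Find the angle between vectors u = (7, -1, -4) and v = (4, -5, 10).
u·v = -7, |u|² = 66, |v|² = 141
cos θ = -7/√9306 ≈ -0.07256
θ ≈ 94.16°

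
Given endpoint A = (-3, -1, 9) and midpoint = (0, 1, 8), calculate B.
B = (2×0 - (-3), 2×1 - (-1), 2×8 - 9) = (3, 3, 7)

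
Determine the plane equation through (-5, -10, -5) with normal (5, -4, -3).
d = n·P = (5)(-5) + (-4)(-10) + (-3)(-5) = 30
Plane: 5x - 4y - 3z = 30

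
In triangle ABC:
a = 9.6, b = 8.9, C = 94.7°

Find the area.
Using A = ½ab·sin(C):
A = ½·9.6·8.9·sin(94.7°) = ½·85.44·0.996637 = 42.58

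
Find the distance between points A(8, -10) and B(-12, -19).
Using the distance formula: d = sqrt((x₂-x₁)² + (y₂-y₁)²)
dx = (-12) - 8 = -20
dy = (-19) - (-10) = -9
d = sqrt((-20)² + (-9)²) = sqrt(400 + 81) = sqrt(481) = 21.93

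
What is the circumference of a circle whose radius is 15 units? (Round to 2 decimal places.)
Circumference = 2 * pi * r
Circumference = 2 * pi * 15
Circumference = 94.25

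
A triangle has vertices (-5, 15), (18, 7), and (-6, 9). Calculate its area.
Using the coordinate formula: Area = (1/2)|x₁(y₂-y₃) + x₂(y₃-y₁) + x₃(y₁-y₂)|
Area = (1/2)|(-5)(7-9) + 18(9-15) + (-6)(15-7)|
Area = (1/2)|(-5)*(-2) + 18*(-6) + (-6)*8|
Area = (1/2)|10 + (-108) + (-48)|
Area = (1/2)*146 = 73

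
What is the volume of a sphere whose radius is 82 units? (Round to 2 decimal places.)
Volume = (4/3) * pi * r³
Volume = (4/3) * pi * 82³
Volume = (4/3) * pi * 551368
Volume = 2309564.88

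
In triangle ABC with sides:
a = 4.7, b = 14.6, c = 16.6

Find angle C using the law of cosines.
cos(C) = (a² + b² - c²)/(2ab)
cos(C) = (4.7² + 14.6² - 16.6²)/(2·4.7·14.6) = -40.31/137.24 = -0.293719
C = arccos(-0.293719) = 107.1°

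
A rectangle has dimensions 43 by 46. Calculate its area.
Area = length * width
Area = 43 * 46
Area = 1978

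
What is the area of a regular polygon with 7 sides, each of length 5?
For a regular 7-gon with side length s = 5:
Apothem a = s / (2*tan(pi/7)) = 5 / (2*tan(pi/7)) ≈ 5.1913
Perimeter P = 7 * 5 = 35
Area = (1/2) * P * a = (1/2) * 35 * 5.1913 = 90.85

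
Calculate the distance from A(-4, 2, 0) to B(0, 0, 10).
d = √[(4)² + (-2)² + (10)²] = √120 = 10.95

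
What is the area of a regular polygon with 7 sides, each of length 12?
For a regular 7-gon with side length s = 12:
Apothem a = s / (2*tan(pi/7)) = 12 / (2*tan(pi/7)) ≈ 12.4591
Perimeter P = 7 * 12 = 84
Area = (1/2) * P * a = (1/2) * 84 * 12.4591 = 523.28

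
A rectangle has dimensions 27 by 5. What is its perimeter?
Perimeter = 2 * (length + width)
Perimeter = 2 * (27 + 5)
Perimeter = 2 * 32
Perimeter = 64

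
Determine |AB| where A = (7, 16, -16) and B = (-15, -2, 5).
d = √[(-22)² + (-18)² + (21)²] = √1249 = 35.34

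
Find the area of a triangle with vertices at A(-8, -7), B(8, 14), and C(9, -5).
Using the coordinate formula: Area = (1/2)|x₁(y₂-y₃) + x₂(y₃-y₁) + x₃(y₁-y₂)|
Area = (1/2)|(-8)(14-(-5)) + 8((-5)-(-7)) + 9((-7)-14)|
Area = (1/2)|(-8)*19 + 8*2 + 9*(-21)|
Area = (1/2)|(-152) + 16 + (-189)|
Area = (1/2)*325 = 162.50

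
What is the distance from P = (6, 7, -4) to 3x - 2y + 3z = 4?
d = |3(6) + (-2)(7) + 3(-4) - (4)| / √(3² + (-2)² + 3²) = 12/√22 = 2.558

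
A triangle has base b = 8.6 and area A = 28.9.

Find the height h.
A = ½bh  →  h = 2A/b
h = 2·28.9/8.6 = 6.721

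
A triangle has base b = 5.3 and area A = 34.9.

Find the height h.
A = ½bh  →  h = 2A/b
h = 2·34.9/5.3 = 13.17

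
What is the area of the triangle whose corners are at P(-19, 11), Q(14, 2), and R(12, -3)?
Using the coordinate formula: Area = (1/2)|x₁(y₂-y₃) + x₂(y₃-y₁) + x₃(y₁-y₂)|
Area = (1/2)|(-19)(2-(-3)) + 14((-3)-11) + 12(11-2)|
Area = (1/2)|(-19)*5 + 14*(-14) + 12*9|
Area = (1/2)|(-95) + (-196) + 108|
Area = (1/2)*183 = 91.50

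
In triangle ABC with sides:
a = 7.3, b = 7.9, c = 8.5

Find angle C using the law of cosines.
cos(C) = (a² + b² - c²)/(2ab)
cos(C) = (7.3² + 7.9² - 8.5²)/(2·7.3·7.9) = 43.45/115.34 = 0.376712
C = arccos(0.376712) = 67.87°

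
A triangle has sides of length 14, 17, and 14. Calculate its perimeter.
Perimeter = sum of all sides
Perimeter = 14 + 17 + 14
Perimeter = 45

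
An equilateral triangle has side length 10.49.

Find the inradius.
For an equilateral triangle, r = s/(2√3) where s is the side.
r = 10.49/(2√3) = 10.49/3.464102 = 3.028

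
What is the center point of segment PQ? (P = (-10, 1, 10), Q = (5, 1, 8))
Midpoint = ((-10+5)/2, (1+1)/2, (10+8)/2) = (-2.5, 1, 9)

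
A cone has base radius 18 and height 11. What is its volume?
Volume = (1/3) * pi * r² * h
Volume = (1/3) * pi * 18² * 11
Volume = (1/3) * pi * 324 * 11
Volume = (1/3) * pi * 3564
Volume = 3732.21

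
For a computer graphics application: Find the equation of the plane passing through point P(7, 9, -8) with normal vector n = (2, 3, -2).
d = n·P = (2)(7) + (3)(9) + (-2)(-8) = 57
Plane: 2x + 3y - 2z = 57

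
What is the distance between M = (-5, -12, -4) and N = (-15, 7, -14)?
d = √[(-10)² + (19)² + (-10)²] = √561 = 23.69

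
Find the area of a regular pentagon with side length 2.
For a regular 5-gon with side length s = 2:
Apothem a = s / (2*tan(pi/5)) = 2 / (2*tan(pi/5)) ≈ 1.3764
Perimeter P = 5 * 2 = 10
Area = (1/2) * P * a = (1/2) * 10 * 1.3764 = 6.88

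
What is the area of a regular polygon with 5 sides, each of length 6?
For a regular 5-gon with side length s = 6:
Apothem a = s / (2*tan(pi/5)) = 6 / (2*tan(pi/5)) ≈ 4.1291
Perimeter P = 5 * 6 = 30
Area = (1/2) * P * a = (1/2) * 30 * 4.1291 = 61.94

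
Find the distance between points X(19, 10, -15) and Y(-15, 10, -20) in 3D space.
d = √[(-34)² + (0)² + (-5)²] = √1181 = 34.37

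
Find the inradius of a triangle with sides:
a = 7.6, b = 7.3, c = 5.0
s = (a+b+c)/2 = (7.6+7.3+5.0)/2 = 9.95
Area = √(s(s-a)(s-b)(s-c)) = √(9.95·2.35·2.65·4.95) = 17.5134
r = Area/s = 17.5134/9.95 = 1.76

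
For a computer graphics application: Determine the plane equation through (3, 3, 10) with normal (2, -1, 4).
d = n·P = (2)(3) + (-1)(3) + (4)(10) = 43
Plane: 2x - y + 4z = 43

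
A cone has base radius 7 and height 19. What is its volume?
Volume = (1/3) * pi * r² * h
Volume = (1/3) * pi * 7² * 19
Volume = (1/3) * pi * 49 * 19
Volume = (1/3) * pi * 931
Volume = 974.94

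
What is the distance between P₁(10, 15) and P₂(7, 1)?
Using the distance formula: d = sqrt((x₂-x₁)² + (y₂-y₁)²)
dx = 7 - 10 = -3
dy = 1 - 15 = -14
d = sqrt((-3)² + (-14)²) = sqrt(9 + 196) = sqrt(205) = 14.32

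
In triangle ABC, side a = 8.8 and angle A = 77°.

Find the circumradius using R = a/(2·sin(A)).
R = a/(2·sin(A)) = 8.8/(2·sin(77°))
R = 8.8/(2·0.974370) = 8.8/1.948740 = 4.516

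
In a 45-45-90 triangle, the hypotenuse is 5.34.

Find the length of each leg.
In a 45-45-90 triangle, hypotenuse = leg·√2  →  leg = hypotenuse/√2
leg = 5.34/√2 = 3.776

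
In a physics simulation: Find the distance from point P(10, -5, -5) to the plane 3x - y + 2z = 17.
d = |3(10) + (-1)(-5) + 2(-5) - (17)| / √(3² + (-1)² + 2²) = 8/√14 = 2.138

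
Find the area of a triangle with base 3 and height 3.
Area = (1/2) * base * height
Area = (1/2) * 3 * 3
Area = 4.50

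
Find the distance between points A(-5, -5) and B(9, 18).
Using the distance formula: d = sqrt((x₂-x₁)² + (y₂-y₁)²)
dx = 9 - (-5) = 14
dy = 18 - (-5) = 23
d = sqrt(14² + 23²) = sqrt(196 + 529) = sqrt(725) = 26.93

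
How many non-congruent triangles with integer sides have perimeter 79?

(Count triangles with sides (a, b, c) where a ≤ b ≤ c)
With a ≤ b ≤ c and a + b + c = 79, the triangle inequality a + b > c gives c < 79/2, so c ≤ 39.
Iterate a from 1 to ⌊p/3⌋ = 26; for each a, b ranges from a to ⌊(p−a)/2⌋ with c = p − a − b, keeping only c ≥ b.
Triples: (1, 39, 39), (2, 38, 39), (3, 37, 39), …
Count = 140 triangles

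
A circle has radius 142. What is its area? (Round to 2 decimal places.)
Area = pi * r²
Area = pi * 142²
Area = pi * 20164
Area = 63347.07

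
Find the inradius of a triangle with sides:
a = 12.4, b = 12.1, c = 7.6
s = (a+b+c)/2 = (12.4+12.1+7.6)/2 = 16.05
Area = √(s(s-a)(s-b)(s-c)) = √(16.05·3.65·3.95·8.45) = 44.2192
r = Area/s = 44.2192/16.05 = 2.755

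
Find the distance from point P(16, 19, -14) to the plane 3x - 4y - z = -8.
d = |3(16) + (-4)(19) + (-1)(-14) - (-8)| / √(3² + (-4)² + (-1)²) = 6/√26 = 1.177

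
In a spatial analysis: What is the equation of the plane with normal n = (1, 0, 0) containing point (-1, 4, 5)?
d = n·P = (1)(-1) + (0)(4) + (0)(5) = -1
Plane: x = -1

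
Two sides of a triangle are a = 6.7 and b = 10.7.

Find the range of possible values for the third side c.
By the triangle inequality: |a - b| < c < a + b
|6.7 - 10.7| < c < 6.7 + 10.7
4 < c < 17.4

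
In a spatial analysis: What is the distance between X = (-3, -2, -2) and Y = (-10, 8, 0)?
d = √[(-7)² + (10)² + (2)²] = √153 = 12.37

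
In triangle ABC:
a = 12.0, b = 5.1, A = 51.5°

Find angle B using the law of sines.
sin(B)/b = sin(A)/a
sin(B) = b·sin(A)/a = 5.1·sin(51.5°)/12.0 = 0.332608
B = arcsin(0.332608) = 19.43°  (b ≤ a, so B ≤ A and the acute solution is unique)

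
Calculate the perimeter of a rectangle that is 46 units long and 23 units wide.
Perimeter = 2 * (length + width)
Perimeter = 2 * (46 + 23)
Perimeter = 2 * 69
Perimeter = 138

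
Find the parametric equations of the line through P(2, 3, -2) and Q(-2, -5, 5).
Direction vector d = Q - P = (-4, -8, 7)
x = 2 - 4t, y = 3 - 8t, z = -2 + 7t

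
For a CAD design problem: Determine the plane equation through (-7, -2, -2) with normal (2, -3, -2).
d = n·P = (2)(-7) + (-3)(-2) + (-2)(-2) = -4
Plane: 2x - 3y - 2z = -4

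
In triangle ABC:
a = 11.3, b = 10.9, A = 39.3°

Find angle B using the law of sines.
sin(B)/b = sin(A)/a
sin(B) = b·sin(A)/a = 10.9·sin(39.3°)/11.3 = 0.610960
B = arcsin(0.610960) = 37.66°  (b ≤ a, so B ≤ A and the acute solution is unique)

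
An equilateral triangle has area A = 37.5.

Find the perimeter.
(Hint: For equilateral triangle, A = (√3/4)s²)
A = (√3/4)s²  →  s² = 4A/√3 = 4·37.5/√3 = 86.6025
s = 9.30605
Perimeter = 3s = 27.92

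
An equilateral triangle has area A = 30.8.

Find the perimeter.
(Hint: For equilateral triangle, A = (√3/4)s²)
A = (√3/4)s²  →  s² = 4A/√3 = 4·30.8/√3 = 71.1296
s = 8.43383
Perimeter = 3s = 25.3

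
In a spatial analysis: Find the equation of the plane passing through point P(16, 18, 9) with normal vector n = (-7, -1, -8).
d = n·P = (-7)(16) + (-1)(18) + (-8)(9) = -202
Plane: -7x - y - 8z = -202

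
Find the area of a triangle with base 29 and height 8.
Area = (1/2) * base * height
Area = (1/2) * 29 * 8
Area = 116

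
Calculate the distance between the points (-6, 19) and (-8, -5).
Using the distance formula: d = sqrt((x₂-x₁)² + (y₂-y₁)²)
dx = (-8) - (-6) = -2
dy = (-5) - 19 = -24
d = sqrt((-2)² + (-24)²) = sqrt(4 + 576) = sqrt(580) = 24.08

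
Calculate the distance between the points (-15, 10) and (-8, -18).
Using the distance formula: d = sqrt((x₂-x₁)² + (y₂-y₁)²)
dx = (-8) - (-15) = 7
dy = (-18) - 10 = -28
d = sqrt(7² + (-28)²) = sqrt(49 + 784) = sqrt(833) = 28.86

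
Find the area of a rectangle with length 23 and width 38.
Area = length * width
Area = 23 * 38
Area = 874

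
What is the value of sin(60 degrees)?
sin(60 degrees) = sqrt(3)/2
Decimal approximation: 0.866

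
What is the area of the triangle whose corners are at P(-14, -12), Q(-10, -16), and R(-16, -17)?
Using the coordinate formula: Area = (1/2)|x₁(y₂-y₃) + x₂(y₃-y₁) + x₃(y₁-y₂)|
Area = (1/2)|(-14)((-16)-(-17)) + (-10)((-17)-(-12)) + (-16)((-12)-(-16))|
Area = (1/2)|(-14)*1 + (-10)*(-5) + (-16)*4|
Area = (1/2)|(-14) + 50 + (-64)|
Area = (1/2)*28 = 14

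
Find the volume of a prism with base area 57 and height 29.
Volume = base area * height
Volume = 57 * 29
Volume = 1653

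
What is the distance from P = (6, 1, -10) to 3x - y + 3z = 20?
d = |3(6) + (-1)(1) + 3(-10) - (20)| / √(3² + (-1)² + 3²) = 33/√19 = 7.571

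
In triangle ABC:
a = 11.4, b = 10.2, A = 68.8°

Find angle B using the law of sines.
sin(B)/b = sin(A)/a
sin(B) = b·sin(A)/a = 10.2·sin(68.8°)/11.4 = 0.834184
B = arcsin(0.834184) = 56.53°  (b ≤ a, so B ≤ A and the acute solution is unique)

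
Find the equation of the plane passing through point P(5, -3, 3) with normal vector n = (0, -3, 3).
d = n·P = (0)(5) + (-3)(-3) + (3)(3) = 18
Plane: -3y + 3z = 18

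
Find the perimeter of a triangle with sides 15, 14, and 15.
Perimeter = sum of all sides
Perimeter = 15 + 14 + 15
Perimeter = 44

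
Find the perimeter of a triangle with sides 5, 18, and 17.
Perimeter = sum of all sides
Perimeter = 5 + 18 + 17
Perimeter = 40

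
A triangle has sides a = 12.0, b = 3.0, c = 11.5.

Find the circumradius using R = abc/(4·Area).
s = (a+b+c)/2 = 13.25
Area = √(s(s-a)(s-b)(s-c)) = √(13.25·1.25·10.25·1.75) = 17.2363
R = abc/(4·Area) = (12.0·3.0·11.5)/(4·17.2363) = 414/68.9452 = 6.005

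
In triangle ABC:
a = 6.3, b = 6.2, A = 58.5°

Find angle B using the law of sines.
sin(B)/b = sin(A)/a
sin(B) = b·sin(A)/a = 6.2·sin(58.5°)/6.3 = 0.839106
B = arcsin(0.839106) = 57.05°  (b ≤ a, so B ≤ A and the acute solution is unique)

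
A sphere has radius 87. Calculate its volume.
Volume = (4/3) * pi * r³
Volume = (4/3) * pi * 87³
Volume = (4/3) * pi * 658503
Volume = 2758330.92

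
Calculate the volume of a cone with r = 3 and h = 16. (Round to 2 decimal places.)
Volume = (1/3) * pi * r² * h
Volume = (1/3) * pi * 3² * 16
Volume = (1/3) * pi * 9 * 16
Volume = (1/3) * pi * 144
Volume = 150.80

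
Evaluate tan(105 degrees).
tan(105 degrees) = -3.7321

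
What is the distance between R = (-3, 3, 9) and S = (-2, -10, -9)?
d = √[(1)² + (-13)² + (-18)²] = √494 = 22.23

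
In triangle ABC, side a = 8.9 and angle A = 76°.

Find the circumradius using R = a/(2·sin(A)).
R = a/(2·sin(A)) = 8.9/(2·sin(76°))
R = 8.9/(2·0.970296) = 8.9/1.940591 = 4.586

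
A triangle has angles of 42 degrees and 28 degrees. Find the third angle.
Sum of angles in a triangle = 180 degrees
Third angle = 180 - 42 - 28
Third angle = 110 degrees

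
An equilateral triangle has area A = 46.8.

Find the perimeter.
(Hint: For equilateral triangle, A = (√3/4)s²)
A = (√3/4)s²  →  s² = 4A/√3 = 4·46.8/√3 = 108.08
s = 10.3962
Perimeter = 3s = 31.19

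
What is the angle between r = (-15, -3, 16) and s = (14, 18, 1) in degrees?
r·s = -248, |r|² = 490, |s|² = 521
cos θ = -248/√255290 ≈ -0.4908
θ ≈ 119.4°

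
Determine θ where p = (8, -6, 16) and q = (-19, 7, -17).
p·q = -466, |p|² = 356, |q|² = 699
cos θ = -466/√248844 ≈ -0.9342
θ ≈ 159.1°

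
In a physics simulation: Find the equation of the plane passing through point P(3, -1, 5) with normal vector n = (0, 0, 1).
d = n·P = (0)(3) + (0)(-1) + (1)(5) = 5
Plane: z = 5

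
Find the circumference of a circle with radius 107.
Circumference = 2 * pi * r
Circumference = 2 * pi * 107
Circumference = 672.30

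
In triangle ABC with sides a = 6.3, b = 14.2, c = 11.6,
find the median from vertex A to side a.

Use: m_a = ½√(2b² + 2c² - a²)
m_a = ½√(2·14.2² + 2·11.6² - 6.3²)
m_a = ½√(403.28 + 269.12 - 39.69) = ½√632.71 = 12.58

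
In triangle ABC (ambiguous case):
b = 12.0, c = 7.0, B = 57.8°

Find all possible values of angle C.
sin(C)/c = sin(B)/b  →  sin(C) = c·sin(B)/b = 7.0·sin(57.8°)/12.0 = 0.493613
C₁ = arcsin(0.493613) = 29.58°,  C₂ = 180° - C₁ = 150.42°
Check C₂: A = 180° - 57.8° - 150.42° = -28.22° ≤ 0, rejected
C = 29.58° (one solution)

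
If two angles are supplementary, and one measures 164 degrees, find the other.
Supplementary angles sum to 180 degrees.
Other angle = 180 - 164
Other angle = 16 degrees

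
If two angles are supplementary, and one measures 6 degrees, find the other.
Supplementary angles sum to 180 degrees.
Other angle = 180 - 6
Other angle = 174 degrees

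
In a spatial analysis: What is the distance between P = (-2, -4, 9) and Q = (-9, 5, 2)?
d = √[(-7)² + (9)² + (-7)²] = √179 = 13.38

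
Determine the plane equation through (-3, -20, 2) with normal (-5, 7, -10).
d = n·P = (-5)(-3) + (7)(-20) + (-10)(2) = -145
Plane: -5x + 7y - 10z = -145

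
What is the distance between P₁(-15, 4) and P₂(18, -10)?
Using the distance formula: d = sqrt((x₂-x₁)² + (y₂-y₁)²)
dx = 18 - (-15) = 33
dy = (-10) - 4 = -14
d = sqrt(33² + (-14)²) = sqrt(1089 + 196) = sqrt(1285) = 35.85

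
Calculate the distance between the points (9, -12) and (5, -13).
Using the distance formula: d = sqrt((x₂-x₁)² + (y₂-y₁)²)
dx = 5 - 9 = -4
dy = (-13) - (-12) = -1
d = sqrt((-4)² + (-1)²) = sqrt(16 + 1) = sqrt(17) = 4.12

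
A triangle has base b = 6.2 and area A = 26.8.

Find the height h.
A = ½bh  →  h = 2A/b
h = 2·26.8/6.2 = 8.645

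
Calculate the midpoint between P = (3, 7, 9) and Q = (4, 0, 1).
Midpoint = ((3+4)/2, (7+0)/2, (9+1)/2) = (3.5, 3.5, 5)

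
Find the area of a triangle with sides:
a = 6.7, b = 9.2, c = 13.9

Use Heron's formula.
s = (a+b+c)/2 = (6.7+9.2+13.9)/2 = 14.9
A = √(s(s-a)(s-b)(s-c)) = √(14.9·8.2·5.7·1)
A = √696.426 = 26.39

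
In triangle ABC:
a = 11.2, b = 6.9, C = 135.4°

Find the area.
Using A = ½ab·sin(C):
A = ½·11.2·6.9·sin(135.4°) = ½·77.28·0.702153 = 27.13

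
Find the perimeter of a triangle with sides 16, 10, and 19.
Perimeter = sum of all sides
Perimeter = 16 + 10 + 19
Perimeter = 45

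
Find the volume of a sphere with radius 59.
Volume = (4/3) * pi * r³
Volume = (4/3) * pi * 59³
Volume = (4/3) * pi * 205379
Volume = 860289.54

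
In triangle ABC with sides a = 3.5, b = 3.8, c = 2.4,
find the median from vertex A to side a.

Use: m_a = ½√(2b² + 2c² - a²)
m_a = ½√(2·3.8² + 2·2.4² - 3.5²)
m_a = ½√(28.88 + 11.52 - 12.25) = ½√28.15 = 2.653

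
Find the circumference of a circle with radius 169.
Circumference = 2 * pi * r
Circumference = 2 * pi * 169
Circumference = 1061.86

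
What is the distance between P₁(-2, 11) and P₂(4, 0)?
Using the distance formula: d = sqrt((x₂-x₁)² + (y₂-y₁)²)
dx = 4 - (-2) = 6
dy = 0 - 11 = -11
d = sqrt(6² + (-11)²) = sqrt(36 + 121) = sqrt(157) = 12.53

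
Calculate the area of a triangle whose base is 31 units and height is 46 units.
Area = (1/2) * base * height
Area = (1/2) * 31 * 46
Area = 713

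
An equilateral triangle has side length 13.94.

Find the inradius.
For an equilateral triangle, r = s/(2√3) where s is the side.
r = 13.94/(2√3) = 13.94/3.464102 = 4.024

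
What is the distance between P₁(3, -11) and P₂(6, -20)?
Using the distance formula: d = sqrt((x₂-x₁)² + (y₂-y₁)²)
dx = 6 - 3 = 3
dy = (-20) - (-11) = -9
d = sqrt(3² + (-9)²) = sqrt(9 + 81) = sqrt(90) = 9.49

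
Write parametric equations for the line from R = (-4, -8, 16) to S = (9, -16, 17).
Direction vector d = S - R = (13, -8, 1)
x = -4 + 13t, y = -8 - 8t, z = 16 + t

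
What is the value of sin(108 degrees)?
sin(108 degrees) = 0.9511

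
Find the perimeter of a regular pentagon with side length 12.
Perimeter = number of sides * side length
Perimeter = 5 * 12
Perimeter = 60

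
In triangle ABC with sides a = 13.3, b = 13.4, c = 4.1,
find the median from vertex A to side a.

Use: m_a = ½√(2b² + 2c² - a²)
m_a = ½√(2·13.4² + 2·4.1² - 13.3²)
m_a = ½√(359.12 + 33.62 - 176.89) = ½√215.85 = 7.346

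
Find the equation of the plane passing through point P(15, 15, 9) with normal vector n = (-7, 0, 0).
d = n·P = (-7)(15) + (0)(15) + (0)(9) = -105
Plane: -7x = -105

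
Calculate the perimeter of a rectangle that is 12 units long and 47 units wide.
Perimeter = 2 * (length + width)
Perimeter = 2 * (12 + 47)
Perimeter = 2 * 59
Perimeter = 118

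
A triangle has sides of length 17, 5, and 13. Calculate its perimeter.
Perimeter = sum of all sides
Perimeter = 17 + 5 + 13
Perimeter = 35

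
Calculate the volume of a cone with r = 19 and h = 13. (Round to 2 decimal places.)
Volume = (1/3) * pi * r² * h
Volume = (1/3) * pi * 19² * 13
Volume = (1/3) * pi * 361 * 13
Volume = (1/3) * pi * 4693
Volume = 4914.50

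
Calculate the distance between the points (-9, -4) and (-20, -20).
Using the distance formula: d = sqrt((x₂-x₁)² + (y₂-y₁)²)
dx = (-20) - (-9) = -11
dy = (-20) - (-4) = -16
d = sqrt((-11)² + (-16)²) = sqrt(121 + 256) = sqrt(377) = 19.42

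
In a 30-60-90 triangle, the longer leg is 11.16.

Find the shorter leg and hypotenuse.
In a 30-60-90 triangle, sides are in ratio 1 : √3 : 2.
Long leg = short leg·√3  →  short leg = 11.16/√3 = 6.443
Hypotenuse = 2·(short leg) = 2·11.16/√3 = 12.89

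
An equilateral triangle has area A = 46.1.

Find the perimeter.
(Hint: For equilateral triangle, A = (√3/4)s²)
A = (√3/4)s²  →  s² = 4A/√3 = 4·46.1/√3 = 106.463
s = 10.3181
Perimeter = 3s = 30.95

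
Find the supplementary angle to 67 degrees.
Supplementary angles sum to 180 degrees.
Other angle = 180 - 67
Other angle = 113 degrees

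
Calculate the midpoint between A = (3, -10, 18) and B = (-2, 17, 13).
Midpoint = ((3-2)/2, (-10+17)/2, (18+13)/2) = (0.5, 3.5, 15.5)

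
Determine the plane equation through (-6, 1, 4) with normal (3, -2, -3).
d = n·P = (3)(-6) + (-2)(1) + (-3)(4) = -32
Plane: 3x - 2y - 3z = -32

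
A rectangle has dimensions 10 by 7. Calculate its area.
Area = length * width
Area = 10 * 7
Area = 70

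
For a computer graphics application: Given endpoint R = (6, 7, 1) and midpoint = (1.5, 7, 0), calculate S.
S = (2×1.5 - 6, 2×7 - 7, 2×0 - 1) = (-3, 7, -1)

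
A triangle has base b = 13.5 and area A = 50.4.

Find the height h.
A = ½bh  →  h = 2A/b
h = 2·50.4/13.5 = 7.467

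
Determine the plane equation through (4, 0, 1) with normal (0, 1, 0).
d = n·P = (0)(4) + (1)(0) + (0)(1) = 0
Plane: y = 0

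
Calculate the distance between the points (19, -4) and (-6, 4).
Using the distance formula: d = sqrt((x₂-x₁)² + (y₂-y₁)²)
dx = (-6) - 19 = -25
dy = 4 - (-4) = 8
d = sqrt((-25)² + 8²) = sqrt(625 + 64) = sqrt(689) = 26.25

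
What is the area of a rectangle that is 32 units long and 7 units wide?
Area = length * width
Area = 32 * 7
Area = 224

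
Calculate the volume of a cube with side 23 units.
Volume = s³
Volume = 23³
Volume = 12167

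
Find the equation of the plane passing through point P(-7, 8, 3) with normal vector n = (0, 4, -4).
d = n·P = (0)(-7) + (4)(8) + (-4)(3) = 20
Plane: 4y - 4z = 20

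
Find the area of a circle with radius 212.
Area = pi * r²
Area = pi * 212²
Area = pi * 44944
Area = 141195.74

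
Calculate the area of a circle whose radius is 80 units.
Area = pi * r²
Area = pi * 80²
Area = pi * 6400
Area = 20106.19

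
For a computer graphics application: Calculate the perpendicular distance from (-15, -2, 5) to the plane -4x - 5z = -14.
d = |(-4)(-15) + 0(-2) + (-5)(5) - (-14)| / √((-4)² + 0² + (-5)²) = 49/√41 = 7.653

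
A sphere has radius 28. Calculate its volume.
Volume = (4/3) * pi * r³
Volume = (4/3) * pi * 28³
Volume = (4/3) * pi * 21952
Volume = 91952.32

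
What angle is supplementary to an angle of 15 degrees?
Supplementary angles sum to 180 degrees.
Other angle = 180 - 15
Other angle = 165 degrees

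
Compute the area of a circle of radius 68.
Area = pi * r²
Area = pi * 68²
Area = pi * 4624
Area = 14526.72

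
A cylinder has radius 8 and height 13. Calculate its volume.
Volume = pi * r² * h
Volume = pi * 8² * 13
Volume = pi * 64 * 13
Volume = pi * 832
Volume = 2613.81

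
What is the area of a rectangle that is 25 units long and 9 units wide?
Area = length * width
Area = 25 * 9
Area = 225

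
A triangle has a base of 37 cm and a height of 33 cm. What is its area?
Area = (1/2) * base * height
Area = (1/2) * 37 * 33
Area = 610.50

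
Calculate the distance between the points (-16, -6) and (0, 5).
Using the distance formula: d = sqrt((x₂-x₁)² + (y₂-y₁)²)
dx = 0 - (-16) = 16
dy = 5 - (-6) = 11
d = sqrt(16² + 11²) = sqrt(256 + 121) = sqrt(377) = 19.42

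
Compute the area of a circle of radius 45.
Area = pi * r²
Area = pi * 45²
Area = pi * 2025
Area = 6361.73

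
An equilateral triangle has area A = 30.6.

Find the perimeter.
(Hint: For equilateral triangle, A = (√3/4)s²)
A = (√3/4)s²  →  s² = 4A/√3 = 4·30.6/√3 = 70.6677
s = 8.40641
Perimeter = 3s = 25.22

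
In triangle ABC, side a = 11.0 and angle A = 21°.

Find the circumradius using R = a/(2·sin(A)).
R = a/(2·sin(A)) = 11.0/(2·sin(21°))
R = 11.0/(2·0.358368) = 11.0/0.716736 = 15.35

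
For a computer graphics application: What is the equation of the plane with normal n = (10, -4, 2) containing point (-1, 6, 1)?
d = n·P = (10)(-1) + (-4)(6) + (2)(1) = -32
Plane: 10x - 4y + 2z = -32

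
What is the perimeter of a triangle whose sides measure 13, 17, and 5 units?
Perimeter = sum of all sides
Perimeter = 13 + 17 + 5
Perimeter = 35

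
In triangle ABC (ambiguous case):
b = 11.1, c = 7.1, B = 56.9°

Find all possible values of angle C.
sin(C)/c = sin(B)/b  →  sin(C) = c·sin(B)/b = 7.1·sin(56.9°)/11.1 = 0.535838
C₁ = arcsin(0.535838) = 32.4°,  C₂ = 180° - C₁ = 147.6°
Check C₂: A = 180° - 56.9° - 147.6° = -24.5° ≤ 0, rejected
C = 32.4° (one solution)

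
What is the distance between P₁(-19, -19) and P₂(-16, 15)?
Using the distance formula: d = sqrt((x₂-x₁)² + (y₂-y₁)²)
dx = (-16) - (-19) = 3
dy = 15 - (-19) = 34
d = sqrt(3² + 34²) = sqrt(9 + 1156) = sqrt(1165) = 34.13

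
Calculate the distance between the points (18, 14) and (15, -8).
Using the distance formula: d = sqrt((x₂-x₁)² + (y₂-y₁)²)
dx = 15 - 18 = -3
dy = (-8) - 14 = -22
d = sqrt((-3)² + (-22)²) = sqrt(9 + 484) = sqrt(493) = 22.20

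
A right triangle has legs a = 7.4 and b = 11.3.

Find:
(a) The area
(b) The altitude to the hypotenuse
(a) Area = ½ab = ½·7.4·11.3 = 41.81
(b) Hypotenuse c = √(7.4² + 11.3²) = √182.45 = 13.5074
    Area = ½·c·h_c  →  h_c = 2·Area/c = 2·41.81/13.5074 = 6.191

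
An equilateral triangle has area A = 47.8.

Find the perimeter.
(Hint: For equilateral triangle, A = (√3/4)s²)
A = (√3/4)s²  →  s² = 4A/√3 = 4·47.8/√3 = 110.389
s = 10.5066
Perimeter = 3s = 31.52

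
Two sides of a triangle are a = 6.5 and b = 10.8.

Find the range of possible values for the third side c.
By the triangle inequality: |a - b| < c < a + b
|6.5 - 10.8| < c < 6.5 + 10.8
4.3 < c < 17.3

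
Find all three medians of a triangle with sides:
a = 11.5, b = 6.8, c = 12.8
Using m_x = ½√(2y² + 2z² - x²):
m_a = ½√(2·6.8² + 2·12.8² - 11.5²) = ½√287.91 = 8.484
m_b = ½√(2·11.5² + 2·12.8² - 6.8²) = ½√545.94 = 11.68
m_c = ½√(2·11.5² + 2·6.8² - 12.8²) = ½√193.14 = 6.949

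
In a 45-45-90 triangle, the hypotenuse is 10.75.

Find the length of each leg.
In a 45-45-90 triangle, hypotenuse = leg·√2  →  leg = hypotenuse/√2
leg = 10.75/√2 = 7.601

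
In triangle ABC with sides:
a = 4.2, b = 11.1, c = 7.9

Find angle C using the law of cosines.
cos(C) = (a² + b² - c²)/(2ab)
cos(C) = (4.2² + 11.1² - 7.9²)/(2·4.2·11.1) = 78.44/93.24 = 0.841270
C = arccos(0.841270) = 32.73°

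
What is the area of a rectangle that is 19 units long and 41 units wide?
Area = length * width
Area = 19 * 41
Area = 779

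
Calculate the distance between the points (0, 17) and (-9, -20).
Using the distance formula: d = sqrt((x₂-x₁)² + (y₂-y₁)²)
dx = (-9) - 0 = -9
dy = (-20) - 17 = -37
d = sqrt((-9)² + (-37)²) = sqrt(81 + 1369) = sqrt(1450) = 38.08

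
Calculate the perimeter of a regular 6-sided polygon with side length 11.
Perimeter = number of sides * side length
Perimeter = 6 * 11
Perimeter = 66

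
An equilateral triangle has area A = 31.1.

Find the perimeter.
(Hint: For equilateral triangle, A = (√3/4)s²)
A = (√3/4)s²  →  s² = 4A/√3 = 4·31.1/√3 = 71.8224
s = 8.47481
Perimeter = 3s = 25.42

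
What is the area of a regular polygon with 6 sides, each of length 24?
For a regular 6-gon with side length s = 24:
Apothem a = s / (2*tan(pi/6)) = 24 / (2*tan(pi/6)) ≈ 20.7846
Perimeter P = 6 * 24 = 144
Area = (1/2) * P * a = (1/2) * 144 * 20.7846 = 1496.49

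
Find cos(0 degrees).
cos(0 degrees) = 1
Decimal approximation: 1.0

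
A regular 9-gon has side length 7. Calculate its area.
For a regular 9-gon with side length s = 7:
Apothem a = s / (2*tan(pi/9)) = 7 / (2*tan(pi/9)) ≈ 9.6162
Perimeter P = 9 * 7 = 63
Area = (1/2) * P * a = (1/2) * 63 * 9.6162 = 302.91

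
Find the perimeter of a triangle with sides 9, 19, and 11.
Perimeter = sum of all sides
Perimeter = 9 + 19 + 11
Perimeter = 39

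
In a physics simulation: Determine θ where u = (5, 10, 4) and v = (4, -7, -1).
u·v = -54, |u|² = 141, |v|² = 66
cos θ = -54/√9306 ≈ -0.5598
θ ≈ 124.0°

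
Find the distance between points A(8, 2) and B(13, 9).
Using the distance formula: d = sqrt((x₂-x₁)² + (y₂-y₁)²)
dx = 13 - 8 = 5
dy = 9 - 2 = 7
d = sqrt(5² + 7²) = sqrt(25 + 49) = sqrt(74) = 8.60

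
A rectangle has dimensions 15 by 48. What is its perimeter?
Perimeter = 2 * (length + width)
Perimeter = 2 * (15 + 48)
Perimeter = 2 * 63
Perimeter = 126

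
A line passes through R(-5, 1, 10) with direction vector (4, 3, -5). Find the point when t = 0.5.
P(0.5) = (-5 + 4(0.5), 1 + 3(0.5), 10 + (-5)(0.5)) = (-3, 2.5, 7.5)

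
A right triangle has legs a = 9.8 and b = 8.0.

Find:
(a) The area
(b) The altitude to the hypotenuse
(a) Area = ½ab = ½·9.8·8.0 = 39.2
(b) Hypotenuse c = √(9.8² + 8.0²) = √160.04 = 12.6507
    Area = ½·c·h_c  →  h_c = 2·Area/c = 2·39.2/12.6507 = 6.197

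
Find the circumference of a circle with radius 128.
Circumference = 2 * pi * r
Circumference = 2 * pi * 128
Circumference = 804.25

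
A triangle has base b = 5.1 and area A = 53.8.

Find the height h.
A = ½bh  →  h = 2A/b
h = 2·53.8/5.1 = 21.1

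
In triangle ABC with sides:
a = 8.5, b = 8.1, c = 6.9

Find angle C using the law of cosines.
cos(C) = (a² + b² - c²)/(2ab)
cos(C) = (8.5² + 8.1² - 6.9²)/(2·8.5·8.1) = 90.25/137.7 = 0.655410
C = arccos(0.655410) = 49.05°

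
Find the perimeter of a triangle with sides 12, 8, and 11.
Perimeter = sum of all sides
Perimeter = 12 + 8 + 11
Perimeter = 31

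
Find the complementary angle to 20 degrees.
Complementary angles sum to 90 degrees.
Other angle = 90 - 20
Other angle = 70 degrees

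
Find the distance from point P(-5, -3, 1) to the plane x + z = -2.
d = |1(-5) + 0(-3) + 1(1) - (-2)| / √(1² + 0² + 1²) = 2/√2 = 1.414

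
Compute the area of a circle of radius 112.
Area = pi * r²
Area = pi * 112²
Area = pi * 12544
Area = 39408.14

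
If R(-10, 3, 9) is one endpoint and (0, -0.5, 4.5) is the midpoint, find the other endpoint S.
S = (2×0 - (-10), 2×(-0.5) - 3, 2×4.5 - 9) = (10, -4, 0)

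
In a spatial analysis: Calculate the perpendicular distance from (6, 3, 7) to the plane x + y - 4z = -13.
d = |1(6) + 1(3) + (-4)(7) - (-13)| / √(1² + 1² + (-4)²) = 6/√18 = 1.414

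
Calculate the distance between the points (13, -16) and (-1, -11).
Using the distance formula: d = sqrt((x₂-x₁)² + (y₂-y₁)²)
dx = (-1) - 13 = -14
dy = (-11) - (-16) = 5
d = sqrt((-14)² + 5²) = sqrt(196 + 25) = sqrt(221) = 14.87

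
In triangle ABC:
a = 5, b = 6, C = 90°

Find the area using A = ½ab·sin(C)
A = ½·5·6·sin(90°) = ½·30·1.000000 = 15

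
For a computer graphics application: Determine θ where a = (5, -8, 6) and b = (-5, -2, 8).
a·b = 39, |a|² = 125, |b|² = 93
cos θ = 39/√11625 ≈ 0.3617
θ ≈ 68.79°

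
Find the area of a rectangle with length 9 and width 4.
Area = length * width
Area = 9 * 4
Area = 36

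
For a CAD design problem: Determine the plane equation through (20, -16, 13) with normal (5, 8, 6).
d = n·P = (5)(20) + (8)(-16) + (6)(13) = 50
Plane: 5x + 8y + 6z = 50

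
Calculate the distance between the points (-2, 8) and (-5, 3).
Using the distance formula: d = sqrt((x₂-x₁)² + (y₂-y₁)²)
dx = (-5) - (-2) = -3
dy = 3 - 8 = -5
d = sqrt((-3)² + (-5)²) = sqrt(9 + 25) = sqrt(34) = 5.83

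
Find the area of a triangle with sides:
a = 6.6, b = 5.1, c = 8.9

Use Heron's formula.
s = (a+b+c)/2 = (6.6+5.1+8.9)/2 = 10.3
A = √(s(s-a)(s-b)(s-c)) = √(10.3·3.7·5.2·1.4)
A = √277.441 = 16.66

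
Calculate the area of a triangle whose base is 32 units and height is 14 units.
Area = (1/2) * base * height
Area = (1/2) * 32 * 14
Area = 224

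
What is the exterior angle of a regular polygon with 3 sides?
Exterior angle of a regular n-gon = 360/n
Exterior angle = 360/3
Exterior angle = 120 degrees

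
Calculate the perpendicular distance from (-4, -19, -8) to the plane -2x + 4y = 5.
d = |(-2)(-4) + 4(-19) + 0(-8) - (5)| / √((-2)² + 4² + 0²) = 73/√20 = 16.32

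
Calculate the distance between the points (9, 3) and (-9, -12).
Using the distance formula: d = sqrt((x₂-x₁)² + (y₂-y₁)²)
dx = (-9) - 9 = -18
dy = (-12) - 3 = -15
d = sqrt((-18)² + (-15)²) = sqrt(324 + 225) = sqrt(549) = 23.43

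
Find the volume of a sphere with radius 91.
Volume = (4/3) * pi * r³
Volume = (4/3) * pi * 91³
Volume = (4/3) * pi * 753571
Volume = 3156550.82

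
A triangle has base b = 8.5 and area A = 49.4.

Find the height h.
A = ½bh  →  h = 2A/b
h = 2·49.4/8.5 = 11.62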